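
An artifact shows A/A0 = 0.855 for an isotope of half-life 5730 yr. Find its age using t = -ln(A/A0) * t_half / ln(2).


lambda = ln(2) / t_half = ln(2) / 5730 = 1.209681e-04 /yr
t = -ln(A/A0) / lambda
t = -ln(0.855) / 1.209681e-04
t = 1295.0 yr

1295.0


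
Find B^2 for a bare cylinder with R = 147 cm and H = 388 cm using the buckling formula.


B^2 = (2.405/R)^2 + (pi/H)^2
B^2 = (2.405/147)^2 + (pi/388)^2
B^2 = 3.3323e-04 /cm^2

3.3323e-04


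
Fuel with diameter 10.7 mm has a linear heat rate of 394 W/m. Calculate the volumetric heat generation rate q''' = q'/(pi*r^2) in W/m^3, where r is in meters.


r = D / 2 / 1000 = 10.7 / 2 / 1000 = 0.00535 m
q''' = q' / (pi * r^2)
q''' = 394 / (pi * 0.00535^2)
q''' = 4.3817e+06 W/m^3

4.3817e+06


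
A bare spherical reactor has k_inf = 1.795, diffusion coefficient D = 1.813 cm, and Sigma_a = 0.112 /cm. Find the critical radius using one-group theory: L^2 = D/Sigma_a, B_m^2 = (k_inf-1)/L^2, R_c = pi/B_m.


L^2 = D / Sigma_a = 1.813 / 0.112 = 16.18750 cm^2
B_m^2 = (k_inf - 1) / L^2 = (1.795 - 1) / 16.18750 = 0.04911197 /cm^2
For a bare sphere: B_g = pi/R, so R_c = pi / sqrt(B_m^2)
R_c = pi / sqrt(0.04911197) = 14.176 cm

14.176


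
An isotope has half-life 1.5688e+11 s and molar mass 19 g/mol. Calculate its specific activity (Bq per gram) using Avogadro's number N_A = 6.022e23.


lambda = ln(2) / t_half = ln(2) / 1.5688e+11 = 4.418327e-12 /s
SA = lambda * N_A / M
SA = 4.418327e-12 * 6.022e23 / 19
SA = 1.4004e+11 Bq/g

1.4004e+11


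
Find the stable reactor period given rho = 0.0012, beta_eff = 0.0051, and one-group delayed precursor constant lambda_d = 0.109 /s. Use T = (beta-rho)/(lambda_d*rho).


T = (beta - rho) / (lambda_d * rho)
T = (0.0051 - 0.0012) / (0.109 * 0.0012)
T = 29.817 s

29.817


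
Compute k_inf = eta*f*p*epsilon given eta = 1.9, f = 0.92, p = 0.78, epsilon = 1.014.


k_inf = eta * f * p * epsilon
k_inf = 1.9 * 0.92 * 0.78 * 1.014
k_inf = 1.3825

1.3825


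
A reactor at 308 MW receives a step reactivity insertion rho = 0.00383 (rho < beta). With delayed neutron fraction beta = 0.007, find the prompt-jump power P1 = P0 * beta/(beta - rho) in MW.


P1/P0 = beta / (beta - rho)
P1/P0 = 0.007 / (0.007 - 0.00383) = 2.208202
P1 = 308 * 2.208202 = 680.13 MW

680.13


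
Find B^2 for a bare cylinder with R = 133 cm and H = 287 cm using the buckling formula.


B^2 = (2.405/R)^2 + (pi/H)^2
B^2 = (2.405/133)^2 + (pi/287)^2
B^2 = 4.4681e-04 /cm^2

4.4681e-04


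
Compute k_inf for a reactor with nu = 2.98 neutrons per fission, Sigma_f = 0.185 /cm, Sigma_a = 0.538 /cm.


k_inf = nu * Sigma_f / Sigma_a
k_inf = 2.98 * 0.185 / 0.538
k_inf = 1.0247

1.0247


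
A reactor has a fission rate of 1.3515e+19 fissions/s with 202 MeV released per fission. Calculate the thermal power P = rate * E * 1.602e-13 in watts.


P = fission_rate * E_MeV * 1.602e-13
P = 1.3515e+19 * 202 * 1.602e-13
P = 4.3735e+08 W

4.3735e+08


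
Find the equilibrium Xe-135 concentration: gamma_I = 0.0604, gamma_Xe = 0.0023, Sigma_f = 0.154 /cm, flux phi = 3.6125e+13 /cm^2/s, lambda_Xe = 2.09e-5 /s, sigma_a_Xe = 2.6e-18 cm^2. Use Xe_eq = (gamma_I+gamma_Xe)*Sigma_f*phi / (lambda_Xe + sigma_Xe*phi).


Xe_eq = (gamma_I + gamma_Xe) * Sigma_f * phi / (lambda_Xe + sigma_Xe * phi)
Numerator = (0.0604 + 0.0023) * 0.154 * 3.6125e+13 = 3.488158e+11
Denominator = 2.09e-5 + 2.6e-18 * 3.6125e+13 = 1.148250e-04
Xe_eq = 3.488158e+11 / 1.148250e-04 = 3.0378e+15 /cm^3

3.0378e+15


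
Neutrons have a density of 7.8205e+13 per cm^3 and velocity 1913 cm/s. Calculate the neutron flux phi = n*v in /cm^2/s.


phi = n * v
phi = 7.8205e+13 * 1913
phi = 1.4961e+17 /cm^2/s

1.4961e+17


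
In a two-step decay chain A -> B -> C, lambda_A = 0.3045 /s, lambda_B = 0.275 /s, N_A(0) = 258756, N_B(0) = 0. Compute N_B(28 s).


N_B(t) = lambda_A * N_A0 / (lambda_B - lambda_A) * [exp(-lambda_A*t) - exp(-lambda_B*t)]
exp(-0.3045*28) = 1.982464e-04; exp(-0.275*28) = 4.528272e-04
N_B = 0.3045 * 258756 / (0.275 - 0.3045) * (1.982464e-04 - 4.528272e-04)
N_B = 679.96

679.96


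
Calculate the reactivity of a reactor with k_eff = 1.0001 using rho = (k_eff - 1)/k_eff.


rho = (k_eff - 1) / k_eff
rho = (1.0001 - 1) / 1.0001
rho = 9.9990e-05

9.9990e-05


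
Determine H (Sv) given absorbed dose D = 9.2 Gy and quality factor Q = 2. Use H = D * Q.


H = D * Q
H = 9.2 * 2
H = 18.400 Sv

18.400


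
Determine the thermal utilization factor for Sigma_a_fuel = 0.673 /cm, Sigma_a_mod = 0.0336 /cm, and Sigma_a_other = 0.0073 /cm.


f = Sigma_a_fuel / (Sigma_a_fuel + Sigma_a_mod + Sigma_a_other)
f = 0.673 / (0.673 + 0.0336 + 0.0073)
f = 0.94271

0.94271


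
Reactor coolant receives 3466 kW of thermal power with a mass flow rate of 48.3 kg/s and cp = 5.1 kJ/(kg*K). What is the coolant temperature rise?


dT = Q / (m_dot * cp)
dT = 3466 / (48.3 * 5.1)
dT = 14.071 C

14.071


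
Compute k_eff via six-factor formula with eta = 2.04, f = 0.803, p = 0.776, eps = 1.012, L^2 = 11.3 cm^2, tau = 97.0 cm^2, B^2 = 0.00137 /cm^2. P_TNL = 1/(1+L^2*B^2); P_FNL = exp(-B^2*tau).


k_inf = eta*f*p*eps = 2.04*0.803*0.776*1.012 = 1.286435
P_TNL = 1/(1 + L^2*B^2) = 1/(1 + 11.3*0.00137) = 0.9847550
P_FNL = exp(-B^2*tau) = exp(-0.00137*97.0) = 0.8755614
k_eff = k_inf * P_TNL * P_FNL = 1.286435 * 0.9847550 * 0.8755614
k_eff = 1.1092

1.1092


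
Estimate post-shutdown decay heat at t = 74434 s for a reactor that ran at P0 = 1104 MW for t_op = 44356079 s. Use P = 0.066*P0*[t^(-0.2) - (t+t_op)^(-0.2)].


P/P0 = 0.066 * [t^(-0.2) - (t + t_op)^(-0.2)]
P/P0 = 0.066 * [74434^(-0.2) - (74434 + 44356079)^(-0.2)]
P/P0 = 0.066 * [0.1060830 - 0.02954362] = 0.005051599
P = 1104 * 0.005051599 = 5.5770 MW

5.5770


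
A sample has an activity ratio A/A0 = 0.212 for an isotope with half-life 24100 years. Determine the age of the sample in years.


lambda = ln(2) / t_half = ln(2) / 24100 = 2.876129e-05 /yr
t = -ln(A/A0) / lambda
t = -ln(0.212) / 2.876129e-05
t = 53933 yr

53933


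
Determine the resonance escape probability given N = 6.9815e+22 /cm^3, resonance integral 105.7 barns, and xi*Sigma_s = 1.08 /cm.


p = exp(-N * I * 1e-24 / (xi*Sigma_s))
p = exp(-6.9815e+22 * 105.7 * 1e-24 / 1.08)
p = 0.0010778

0.0010778


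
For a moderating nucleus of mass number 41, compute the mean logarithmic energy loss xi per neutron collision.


xi = 1 + (A-1)^2/(2A) * ln((A-1)/(A+1))
xi = 1 + (41-1)^2/(2*41) * ln((41-1)/(41 +1))
xi = 0.047997

0.047997


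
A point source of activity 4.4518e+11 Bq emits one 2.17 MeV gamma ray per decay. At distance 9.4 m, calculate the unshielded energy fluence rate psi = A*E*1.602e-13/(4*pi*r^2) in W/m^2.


psi = A * E * 1.602e-13 / (4*pi*r^2)
psi = 4.4518e+11 * 2.17 * 1.602e-13 / (4*pi*9.4^2)
psi = 1.3938e-04 W/m^2

1.3938e-04


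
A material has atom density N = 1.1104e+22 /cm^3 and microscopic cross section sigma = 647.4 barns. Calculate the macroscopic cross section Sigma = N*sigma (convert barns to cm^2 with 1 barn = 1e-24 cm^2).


Sigma = N * sigma_barns * 1e-24
Sigma = 1.1104e+22 * 647.4 * 1e-24
Sigma = 7.1887 /cm

7.1887


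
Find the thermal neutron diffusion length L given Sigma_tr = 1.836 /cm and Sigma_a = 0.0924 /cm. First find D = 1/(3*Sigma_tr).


D = 1 / (3 * Sigma_tr) = 1 / (3 * 1.836) = 0.1815541 cm
L = sqrt(D / Sigma_a)
L = sqrt(0.1815541 / 0.0924)
L = 1.4017 cm

1.4017


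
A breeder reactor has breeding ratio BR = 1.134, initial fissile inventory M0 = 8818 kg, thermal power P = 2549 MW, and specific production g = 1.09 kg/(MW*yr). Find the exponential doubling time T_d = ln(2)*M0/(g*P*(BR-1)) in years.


Breeding gain G = BR - 1 = 1.134 - 1 = 0.134
Fissile production rate = g * P * G = 1.09 * 2549 * 0.134 = 372.30694 kg/yr
T_d = ln(2) * M0 / (g * P * G)
T_d = ln(2) * 8818 / 372.30694 = 16.417 yr

16.417


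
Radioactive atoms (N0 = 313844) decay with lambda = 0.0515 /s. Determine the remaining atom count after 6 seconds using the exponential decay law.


N = N0 * exp(-lambda * t)
N = 313844 * exp(-0.0515 * 6)
N = 230418

230418


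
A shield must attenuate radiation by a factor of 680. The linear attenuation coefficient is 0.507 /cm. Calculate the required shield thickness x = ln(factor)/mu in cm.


x = ln(factor) / mu
x = ln(680) / 0.507
x = 12.864 cm

12.864


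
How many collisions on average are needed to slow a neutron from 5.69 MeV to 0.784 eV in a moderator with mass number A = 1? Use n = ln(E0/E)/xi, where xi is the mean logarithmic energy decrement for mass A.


xi = 1 + (A-1)^2/(2A)*ln((A-1)/(A+1)) = 1 (for A = 1)
n = ln(E0/E) / xi
n = ln(5.69e6 / 0.784) / 1
n = ln(7.257653e+06) / 1 = 15.798

15.798


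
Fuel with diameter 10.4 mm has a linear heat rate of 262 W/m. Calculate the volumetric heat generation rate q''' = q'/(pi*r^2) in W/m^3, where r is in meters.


r = D / 2 / 1000 = 10.4 / 2 / 1000 = 0.0052 m
q''' = q' / (pi * r^2)
q''' = 262 / (pi * 0.0052^2)
q''' = 3.0842e+06 W/m^3

3.0842e+06


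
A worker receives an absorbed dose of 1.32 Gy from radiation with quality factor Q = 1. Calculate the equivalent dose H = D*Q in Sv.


H = D * Q
H = 1.32 * 1
H = 1.3200 Sv

1.3200


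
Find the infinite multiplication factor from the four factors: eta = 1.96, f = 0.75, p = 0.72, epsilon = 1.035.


k_inf = eta * f * p * epsilon
k_inf = 1.96 * 0.75 * 0.72 * 1.035
k_inf = 1.0954

1.0954


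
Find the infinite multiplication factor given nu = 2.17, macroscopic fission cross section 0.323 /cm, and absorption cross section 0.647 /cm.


k_inf = nu * Sigma_f / Sigma_a
k_inf = 2.17 * 0.323 / 0.647
k_inf = 1.0833

1.0833


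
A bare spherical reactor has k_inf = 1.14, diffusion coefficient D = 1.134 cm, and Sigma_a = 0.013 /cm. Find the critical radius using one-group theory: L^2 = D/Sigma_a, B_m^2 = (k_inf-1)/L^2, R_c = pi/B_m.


L^2 = D / Sigma_a = 1.134 / 0.013 = 87.23077 cm^2
B_m^2 = (k_inf - 1) / L^2 = (1.14 - 1) / 87.23077 = 0.001604938 /cm^2
For a bare sphere: B_g = pi/R, so R_c = pi / sqrt(B_m^2)
R_c = pi / sqrt(0.001604938) = 78.419 cm

78.419


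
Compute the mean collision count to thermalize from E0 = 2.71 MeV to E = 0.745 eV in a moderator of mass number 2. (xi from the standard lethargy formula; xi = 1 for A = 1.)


xi = 1 + (A-1)^2/(2A)*ln((A-1)/(A+1)) = 0.7253469 (for A = 2)
n = ln(E0/E) / xi
n = ln(2.71e6 / 0.745) / 0.7253469
n = ln(3.637584e+06) / 0.7253469 = 20.827

20.827


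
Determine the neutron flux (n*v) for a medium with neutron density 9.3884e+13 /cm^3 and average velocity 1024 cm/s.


phi = n * v
phi = 9.3884e+13 * 1024
phi = 9.6137e+16 /cm^2/s

9.6137e+16


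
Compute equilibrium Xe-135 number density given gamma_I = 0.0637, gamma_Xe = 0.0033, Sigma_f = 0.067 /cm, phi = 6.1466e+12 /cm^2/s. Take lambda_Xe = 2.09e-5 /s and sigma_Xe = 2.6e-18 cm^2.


Xe_eq = (gamma_I + gamma_Xe) * Sigma_f * phi / (lambda_Xe + sigma_Xe * phi)
Numerator = (0.0637 + 0.0033) * 0.067 * 6.1466e+12 = 2.759209e+10
Denominator = 2.09e-5 + 2.6e-18 * 6.1466e+12 = 3.688116e-05
Xe_eq = 2.759209e+10 / 3.688116e-05 = 7.4814e+14 /cm^3

7.4814e+14


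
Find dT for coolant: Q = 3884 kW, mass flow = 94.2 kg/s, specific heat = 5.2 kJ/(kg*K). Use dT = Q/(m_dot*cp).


dT = Q / (m_dot * cp)
dT = 3884 / (94.2 * 5.2)
dT = 7.9291 C

7.9291


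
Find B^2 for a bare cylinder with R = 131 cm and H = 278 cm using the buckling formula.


B^2 = (2.405/R)^2 + (pi/H)^2
B^2 = (2.405/131)^2 + (pi/278)^2
B^2 = 4.6475e-04 /cm^2

4.6475e-04


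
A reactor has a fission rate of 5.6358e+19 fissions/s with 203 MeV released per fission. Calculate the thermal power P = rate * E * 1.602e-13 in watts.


P = fission_rate * E_MeV * 1.602e-13
P = 5.6358e+19 * 203 * 1.602e-13
P = 1.8328e+09 W

1.8328e+09


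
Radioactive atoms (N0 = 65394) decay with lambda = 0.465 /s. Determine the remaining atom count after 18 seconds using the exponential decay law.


N = N0 * exp(-lambda * t)
N = 65394 * exp(-0.465 * 18)
N = 15.153

15.153


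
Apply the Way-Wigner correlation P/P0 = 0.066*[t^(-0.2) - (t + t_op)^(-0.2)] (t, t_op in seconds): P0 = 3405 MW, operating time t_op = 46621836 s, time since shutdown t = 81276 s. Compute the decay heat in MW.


P/P0 = 0.066 * [t^(-0.2) - (t + t_op)^(-0.2)]
P/P0 = 0.066 * [81276^(-0.2) - (81276 + 46621836)^(-0.2)]
P/P0 = 0.066 * [0.1042336 - 0.02925033] = 0.004948896
P = 3405 * 0.004948896 = 16.851 MW

16.851


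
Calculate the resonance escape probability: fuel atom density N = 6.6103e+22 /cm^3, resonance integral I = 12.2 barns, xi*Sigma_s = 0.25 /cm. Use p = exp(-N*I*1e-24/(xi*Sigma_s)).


p = exp(-N * I * 1e-24 / (xi*Sigma_s))
p = exp(-6.6103e+22 * 12.2 * 1e-24 / 0.25)
p = 0.039723

0.039723


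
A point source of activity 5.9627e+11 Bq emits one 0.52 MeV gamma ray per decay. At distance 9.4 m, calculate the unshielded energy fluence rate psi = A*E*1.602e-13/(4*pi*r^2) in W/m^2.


psi = A * E * 1.602e-13 / (4*pi*r^2)
psi = 5.9627e+11 * 0.52 * 1.602e-13 / (4*pi*9.4^2)
psi = 4.4735e-05 W/m^2

4.4735e-05


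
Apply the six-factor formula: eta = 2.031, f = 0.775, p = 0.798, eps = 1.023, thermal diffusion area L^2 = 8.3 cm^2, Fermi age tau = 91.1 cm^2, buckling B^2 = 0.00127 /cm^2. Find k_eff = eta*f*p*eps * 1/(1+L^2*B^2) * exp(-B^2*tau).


k_inf = eta*f*p*eps = 2.031*0.775*0.798*1.023 = 1.284962
P_TNL = 1/(1 + L^2*B^2) = 1/(1 + 8.3*0.00127) = 0.9895690
P_FNL = exp(-B^2*tau) = exp(-0.00127*91.1) = 0.8907451
k_eff = k_inf * P_TNL * P_FNL = 1.284962 * 0.9895690 * 0.8907451
k_eff = 1.1326

1.1326


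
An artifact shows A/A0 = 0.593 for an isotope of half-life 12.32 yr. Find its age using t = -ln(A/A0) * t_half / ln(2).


lambda = ln(2) / t_half = ln(2) / 12.32 = 0.05626195 /yr
t = -ln(A/A0) / lambda
t = -ln(0.593) / 0.05626195
t = 9.2880 yr

9.2880


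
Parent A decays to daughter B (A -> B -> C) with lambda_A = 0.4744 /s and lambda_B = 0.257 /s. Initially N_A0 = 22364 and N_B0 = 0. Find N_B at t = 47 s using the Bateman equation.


N_B(t) = lambda_A * N_A0 / (lambda_B - lambda_A) * [exp(-lambda_A*t) - exp(-lambda_B*t)]
exp(-0.4744*47) = 2.073112e-10; exp(-0.257*47) = 5.677498e-06
N_B = 0.4744 * 22364 / (0.257 - 0.4744) * (2.073112e-10 - 5.677498e-06)
N_B = 0.27706

0.27706


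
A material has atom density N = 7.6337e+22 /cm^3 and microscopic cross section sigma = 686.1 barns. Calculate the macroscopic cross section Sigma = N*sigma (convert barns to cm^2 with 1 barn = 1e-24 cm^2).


Sigma = N * sigma_barns * 1e-24
Sigma = 7.6337e+22 * 686.1 * 1e-24
Sigma = 52.375 /cm

52.375


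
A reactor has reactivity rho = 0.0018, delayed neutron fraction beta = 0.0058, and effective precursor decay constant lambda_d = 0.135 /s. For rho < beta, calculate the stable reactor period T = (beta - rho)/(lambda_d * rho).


T = (beta - rho) / (lambda_d * rho)
T = (0.0058 - 0.0018) / (0.135 * 0.0018)
T = 16.461 s

16.461


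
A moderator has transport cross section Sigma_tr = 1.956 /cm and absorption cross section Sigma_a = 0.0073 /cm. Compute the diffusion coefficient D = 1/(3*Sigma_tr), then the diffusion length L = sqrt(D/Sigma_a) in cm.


D = 1 / (3 * Sigma_tr) = 1 / (3 * 1.956) = 0.1704158 cm
L = sqrt(D / Sigma_a)
L = sqrt(0.1704158 / 0.0073)
L = 4.8316 cm

4.8316


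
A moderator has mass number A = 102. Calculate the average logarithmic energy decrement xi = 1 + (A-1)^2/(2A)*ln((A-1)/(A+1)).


xi = 1 + (A-1)^2/(2A) * ln((A-1)/(A+1))
xi = 1 + (102-1)^2/(2*102) * ln((102-1)/(102 +1))
xi = 0.019480

0.019480


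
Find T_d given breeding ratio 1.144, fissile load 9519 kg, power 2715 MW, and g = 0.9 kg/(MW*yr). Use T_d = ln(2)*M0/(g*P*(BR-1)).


Breeding gain G = BR - 1 = 1.144 - 1 = 0.144
Fissile production rate = g * P * G = 0.9 * 2715 * 0.144 = 351.864 kg/yr
T_d = ln(2) * M0 / (g * P * G)
T_d = ln(2) * 9519 / 351.864 = 18.752 yr

18.752


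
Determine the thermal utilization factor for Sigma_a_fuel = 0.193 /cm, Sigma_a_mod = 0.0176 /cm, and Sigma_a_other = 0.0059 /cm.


f = Sigma_a_fuel / (Sigma_a_fuel + Sigma_a_mod + Sigma_a_other)
f = 0.193 / (0.193 + 0.0176 + 0.0059)
f = 0.89145

0.89145


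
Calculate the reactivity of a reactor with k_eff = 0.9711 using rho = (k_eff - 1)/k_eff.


rho = (k_eff - 1) / k_eff
rho = (0.9711 - 1) / 0.9711
rho = -0.029760

-0.029760


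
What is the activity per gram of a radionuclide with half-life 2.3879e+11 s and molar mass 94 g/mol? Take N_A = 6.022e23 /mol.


lambda = ln(2) / t_half = ln(2) / 2.3879e+11 = 2.902748e-12 /s
SA = lambda * N_A / M
SA = 2.902748e-12 * 6.022e23 / 94
SA = 1.8596e+10 Bq/g

1.8596e+10


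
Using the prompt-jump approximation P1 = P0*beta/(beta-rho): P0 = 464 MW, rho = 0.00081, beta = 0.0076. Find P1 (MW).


P1/P0 = beta / (beta - rho)
P1/P0 = 0.0076 / (0.0076 - 0.00081) = 1.119293
P1 = 464 * 1.119293 = 519.35 MW

519.35


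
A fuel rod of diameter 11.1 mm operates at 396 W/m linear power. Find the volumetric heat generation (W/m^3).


r = D / 2 / 1000 = 11.1 / 2 / 1000 = 0.00555 m
q''' = q' / (pi * r^2)
q''' = 396 / (pi * 0.00555^2)
q''' = 4.0922e+06 W/m^3

4.0922e+06


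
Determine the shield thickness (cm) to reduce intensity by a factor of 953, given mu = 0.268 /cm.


x = ln(factor) / mu
x = ln(953) / 0.268
x = 25.596 cm

25.596


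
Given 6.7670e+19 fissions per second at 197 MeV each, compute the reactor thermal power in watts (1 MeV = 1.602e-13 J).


P = fission_rate * E_MeV * 1.602e-13
P = 6.7670e+19 * 197 * 1.602e-13
P = 2.1356e+09 W

2.1356e+09


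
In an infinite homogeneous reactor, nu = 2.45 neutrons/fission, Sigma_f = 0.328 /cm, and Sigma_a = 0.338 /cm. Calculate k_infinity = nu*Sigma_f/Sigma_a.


k_inf = nu * Sigma_f / Sigma_a
k_inf = 2.45 * 0.328 / 0.338
k_inf = 2.3775

2.3775


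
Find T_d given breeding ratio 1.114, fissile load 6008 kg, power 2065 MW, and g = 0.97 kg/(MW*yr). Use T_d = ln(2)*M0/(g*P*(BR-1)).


Breeding gain G = BR - 1 = 1.114 - 1 = 0.114
Fissile production rate = g * P * G = 0.97 * 2065 * 0.114 = 228.3477 kg/yr
T_d = ln(2) * M0 / (g * P * G)
T_d = ln(2) * 6008 / 228.3477 = 18.237 yr

18.237


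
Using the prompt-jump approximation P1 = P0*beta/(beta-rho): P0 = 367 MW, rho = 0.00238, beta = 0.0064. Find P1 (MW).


P1/P0 = beta / (beta - rho)
P1/P0 = 0.0064 / (0.0064 - 0.00238) = 1.592040
P1 = 367 * 1.592040 = 584.28 MW

584.28


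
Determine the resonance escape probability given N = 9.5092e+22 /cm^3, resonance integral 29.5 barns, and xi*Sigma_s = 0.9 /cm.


p = exp(-N * I * 1e-24 / (xi*Sigma_s))
p = exp(-9.5092e+22 * 29.5 * 1e-24 / 0.9)
p = 0.044294

0.044294


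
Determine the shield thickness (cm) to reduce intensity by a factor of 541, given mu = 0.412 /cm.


x = ln(factor) / mu
x = ln(541) / 0.412
x = 15.275 cm

15.275


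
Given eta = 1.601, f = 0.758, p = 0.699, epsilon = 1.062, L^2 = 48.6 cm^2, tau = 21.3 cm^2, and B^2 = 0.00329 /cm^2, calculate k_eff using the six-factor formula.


k_inf = eta*f*p*eps = 1.601*0.758*0.699*1.062 = 0.9008702
P_TNL = 1/(1 + L^2*B^2) = 1/(1 + 48.6*0.00329) = 0.8621477
P_FNL = exp(-B^2*tau) = exp(-0.00329*21.3) = 0.9323220
k_eff = k_inf * P_TNL * P_FNL = 0.9008702 * 0.8621477 * 0.9323220
k_eff = 0.72412

0.72412


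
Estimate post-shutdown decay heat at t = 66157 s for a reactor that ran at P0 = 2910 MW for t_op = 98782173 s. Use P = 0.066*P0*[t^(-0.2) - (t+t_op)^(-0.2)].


P/P0 = 0.066 * [t^(-0.2) - (t + t_op)^(-0.2)]
P/P0 = 0.066 * [66157^(-0.2) - (66157 + 98782173)^(-0.2)]
P/P0 = 0.066 * [0.1086138 - 0.02517712] = 0.005506821
P = 2910 * 0.005506821 = 16.025 MW

16.025


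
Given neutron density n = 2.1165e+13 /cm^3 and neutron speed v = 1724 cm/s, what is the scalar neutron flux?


phi = n * v
phi = 2.1165e+13 * 1724
phi = 3.6488e+16 /cm^2/s

3.6488e+16


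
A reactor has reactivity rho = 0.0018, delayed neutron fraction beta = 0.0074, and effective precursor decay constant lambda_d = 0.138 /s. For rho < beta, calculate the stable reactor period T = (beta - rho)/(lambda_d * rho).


T = (beta - rho) / (lambda_d * rho)
T = (0.0074 - 0.0018) / (0.138 * 0.0018)
T = 22.544 s

22.544


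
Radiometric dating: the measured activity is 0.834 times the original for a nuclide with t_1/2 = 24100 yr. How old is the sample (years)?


lambda = ln(2) / t_half = ln(2) / 24100 = 2.876129e-05 /yr
t = -ln(A/A0) / lambda
t = -ln(0.834) / 2.876129e-05
t = 6311.3 yr

6311.3


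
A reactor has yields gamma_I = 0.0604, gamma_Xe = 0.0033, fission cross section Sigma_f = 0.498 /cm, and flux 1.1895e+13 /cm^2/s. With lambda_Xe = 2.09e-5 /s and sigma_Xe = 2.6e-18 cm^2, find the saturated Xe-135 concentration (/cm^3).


Xe_eq = (gamma_I + gamma_Xe) * Sigma_f * phi / (lambda_Xe + sigma_Xe * phi)
Numerator = (0.0604 + 0.0033) * 0.498 * 1.1895e+13 = 3.773403e+11
Denominator = 2.09e-5 + 2.6e-18 * 1.1895e+13 = 5.182700e-05
Xe_eq = 3.773403e+11 / 5.182700e-05 = 7.2808e+15 /cm^3

7.2808e+15


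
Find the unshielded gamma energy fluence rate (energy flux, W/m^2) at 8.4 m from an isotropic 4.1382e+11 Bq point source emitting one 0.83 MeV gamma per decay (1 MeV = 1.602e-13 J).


psi = A * E * 1.602e-13 / (4*pi*r^2)
psi = 4.1382e+11 * 0.83 * 1.602e-13 / (4*pi*8.4^2)
psi = 6.2056e-05 W/m^2

6.2056e-05


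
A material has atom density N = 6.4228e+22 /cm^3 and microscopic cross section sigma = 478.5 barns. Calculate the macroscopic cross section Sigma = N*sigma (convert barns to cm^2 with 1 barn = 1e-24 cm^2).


Sigma = N * sigma_barns * 1e-24
Sigma = 6.4228e+22 * 478.5 * 1e-24
Sigma = 30.733 /cm

30.733


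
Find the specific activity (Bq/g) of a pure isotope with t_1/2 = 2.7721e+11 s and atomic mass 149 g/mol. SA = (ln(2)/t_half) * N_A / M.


lambda = ln(2) / t_half = ln(2) / 2.7721e+11 = 2.500441e-12 /s
SA = lambda * N_A / M
SA = 2.500441e-12 * 6.022e23 / 149
SA = 1.0106e+10 Bq/g

1.0106e+10


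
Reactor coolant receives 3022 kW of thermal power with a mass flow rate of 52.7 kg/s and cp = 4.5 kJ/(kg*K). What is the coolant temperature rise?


dT = Q / (m_dot * cp)
dT = 3022 / (52.7 * 4.5)
dT = 12.743 C

12.743


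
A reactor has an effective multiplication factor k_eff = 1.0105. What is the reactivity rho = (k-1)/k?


rho = (k_eff - 1) / k_eff
rho = (1.0105 - 1) / 1.0105
rho = 0.010391

0.010391


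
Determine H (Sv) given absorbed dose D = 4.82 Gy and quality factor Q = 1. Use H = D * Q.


H = D * Q
H = 4.82 * 1
H = 4.8200 Sv

4.8200


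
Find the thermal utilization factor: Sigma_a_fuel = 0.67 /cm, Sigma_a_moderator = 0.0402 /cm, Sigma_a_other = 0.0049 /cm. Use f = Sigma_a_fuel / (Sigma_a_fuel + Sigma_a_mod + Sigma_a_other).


f = Sigma_a_fuel / (Sigma_a_fuel + Sigma_a_mod + Sigma_a_other)
f = 0.67 / (0.67 + 0.0402 + 0.0049)
f = 0.93693

0.93693


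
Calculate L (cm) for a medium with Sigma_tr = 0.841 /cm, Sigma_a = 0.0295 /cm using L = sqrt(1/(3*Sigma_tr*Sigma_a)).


D = 1 / (3 * Sigma_tr) = 1 / (3 * 0.841) = 0.3963535 cm
L = sqrt(D / Sigma_a)
L = sqrt(0.3963535 / 0.0295)
L = 3.6655 cm

3.6655


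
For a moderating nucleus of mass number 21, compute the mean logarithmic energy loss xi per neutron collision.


xi = 1 + (A-1)^2/(2A) * ln((A-1)/(A+1))
xi = 1 + (21-1)^2/(2*21) * ln((21-1)/(21 +1))
xi = 0.092284

0.092284


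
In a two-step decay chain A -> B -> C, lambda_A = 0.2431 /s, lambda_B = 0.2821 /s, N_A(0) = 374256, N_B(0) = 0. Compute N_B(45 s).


N_B(t) = lambda_A * N_A0 / (lambda_B - lambda_A) * [exp(-lambda_A*t) - exp(-lambda_B*t)]
exp(-0.2431*45) = 1.774335e-05; exp(-0.2821*45) = 3.067953e-06
N_B = 0.2431 * 374256 / (0.2821 - 0.2431) * (1.774335e-05 - 3.067953e-06)
N_B = 34.236

34.236


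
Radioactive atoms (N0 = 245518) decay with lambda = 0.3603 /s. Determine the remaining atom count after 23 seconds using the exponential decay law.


N = N0 * exp(-lambda * t)
N = 245518 * exp(-0.3603 * 23)
N = 61.820

61.820


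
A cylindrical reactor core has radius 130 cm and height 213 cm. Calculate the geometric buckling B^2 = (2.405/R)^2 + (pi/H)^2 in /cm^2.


B^2 = (2.405/R)^2 + (pi/H)^2
B^2 = (2.405/130)^2 + (pi/213)^2
B^2 = 5.5979e-04 /cm^2

5.5979e-04


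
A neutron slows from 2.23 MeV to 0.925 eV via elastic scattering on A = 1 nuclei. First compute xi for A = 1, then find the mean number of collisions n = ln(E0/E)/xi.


xi = 1 + (A-1)^2/(2A)*ln((A-1)/(A+1)) = 1 (for A = 1)
n = ln(E0/E) / xi
n = ln(2.23e6 / 0.925) / 1
n = ln(2.410811e+06) / 1 = 14.695

14.695


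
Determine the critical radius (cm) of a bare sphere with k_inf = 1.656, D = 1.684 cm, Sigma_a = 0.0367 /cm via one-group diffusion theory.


L^2 = D / Sigma_a = 1.684 / 0.0367 = 45.88556 cm^2
B_m^2 = (k_inf - 1) / L^2 = (1.656 - 1) / 45.88556 = 0.01429644 /cm^2
For a bare sphere: B_g = pi/R, so R_c = pi / sqrt(B_m^2)
R_c = pi / sqrt(0.01429644) = 26.275 cm

26.275


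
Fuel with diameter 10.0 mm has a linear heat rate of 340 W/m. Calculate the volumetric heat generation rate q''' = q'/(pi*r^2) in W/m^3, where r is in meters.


r = D / 2 / 1000 = 10.0 / 2 / 1000 = 0.005 m
q''' = q' / (pi * r^2)
q''' = 340 / (pi * 0.005^2)
q''' = 4.3290e+06 W/m^3

4.3290e+06


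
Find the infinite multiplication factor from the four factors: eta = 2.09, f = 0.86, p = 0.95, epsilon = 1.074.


k_inf = eta * f * p * epsilon
k_inf = 2.09 * 0.86 * 0.95 * 1.074
k_inf = 1.8339

1.8339


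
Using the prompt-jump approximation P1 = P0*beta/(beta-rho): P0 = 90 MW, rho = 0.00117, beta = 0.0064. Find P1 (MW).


P1/P0 = beta / (beta - rho)
P1/P0 = 0.0064 / (0.0064 - 0.00117) = 1.223709
P1 = 90 * 1.223709 = 110.13 MW

110.13


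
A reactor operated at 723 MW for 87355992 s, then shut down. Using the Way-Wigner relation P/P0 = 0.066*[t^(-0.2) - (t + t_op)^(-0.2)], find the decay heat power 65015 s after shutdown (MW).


P/P0 = 0.066 * [t^(-0.2) - (t + t_op)^(-0.2)]
P/P0 = 0.066 * [65015^(-0.2) - (65015 + 87355992)^(-0.2)]
P/P0 = 0.066 * [0.1089927 - 0.02580339] = 0.005490494
P = 723 * 0.005490494 = 3.9696 MW

3.9696


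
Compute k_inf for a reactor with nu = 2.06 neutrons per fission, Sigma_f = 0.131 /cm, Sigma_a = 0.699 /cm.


k_inf = nu * Sigma_f / Sigma_a
k_inf = 2.06 * 0.131 / 0.699
k_inf = 0.38607

0.38607


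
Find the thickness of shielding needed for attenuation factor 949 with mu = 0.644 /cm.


x = ln(factor) / mu
x = ln(949) / 0.644
x = 10.645 cm

10.645


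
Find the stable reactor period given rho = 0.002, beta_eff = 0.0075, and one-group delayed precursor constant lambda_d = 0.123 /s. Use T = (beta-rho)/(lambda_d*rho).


T = (beta - rho) / (lambda_d * rho)
T = (0.0075 - 0.002) / (0.123 * 0.002)
T = 22.358 s

22.358


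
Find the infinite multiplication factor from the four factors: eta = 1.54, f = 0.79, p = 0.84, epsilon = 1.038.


k_inf = eta * f * p * epsilon
k_inf = 1.54 * 0.79 * 0.84 * 1.038
k_inf = 1.0608

1.0608


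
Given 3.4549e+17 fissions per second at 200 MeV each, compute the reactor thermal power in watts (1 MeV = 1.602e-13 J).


P = fission_rate * E_MeV * 1.602e-13
P = 3.4549e+17 * 200 * 1.602e-13
P = 1.1069e+07 W

1.1069e+07


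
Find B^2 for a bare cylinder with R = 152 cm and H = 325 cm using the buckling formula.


B^2 = (2.405/R)^2 + (pi/H)^2
B^2 = (2.405/152)^2 + (pi/325)^2
B^2 = 3.4379e-04 /cm^2

3.4379e-04


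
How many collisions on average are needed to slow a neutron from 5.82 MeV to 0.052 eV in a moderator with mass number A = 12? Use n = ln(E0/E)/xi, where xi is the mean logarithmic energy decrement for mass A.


xi = 1 + (A-1)^2/(2A)*ln((A-1)/(A+1)) = 0.1577690 (for A = 12)
n = ln(E0/E) / xi
n = ln(5.82e6 / 0.052) / 0.1577690
n = ln(1.119231e+08) / 0.1577690 = 117.47

117.47


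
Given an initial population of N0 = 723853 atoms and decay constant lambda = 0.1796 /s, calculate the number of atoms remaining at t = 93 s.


N = N0 * exp(-lambda * t)
N = 723853 * exp(-0.1796 * 93)
N = 0.040338

0.040338


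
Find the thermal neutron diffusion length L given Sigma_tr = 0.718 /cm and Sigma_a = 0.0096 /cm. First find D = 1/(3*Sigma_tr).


D = 1 / (3 * Sigma_tr) = 1 / (3 * 0.718) = 0.4642526 cm
L = sqrt(D / Sigma_a)
L = sqrt(0.4642526 / 0.0096)
L = 6.9541 cm

6.9541


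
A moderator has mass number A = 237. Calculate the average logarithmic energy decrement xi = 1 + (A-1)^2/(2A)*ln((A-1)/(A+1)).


xi = 1 + (A-1)^2/(2A) * ln((A-1)/(A+1))
xi = 1 + (237-1)^2/(2*237) * ln((237-1)/(237 +1))
xi = 0.0084151

0.0084151


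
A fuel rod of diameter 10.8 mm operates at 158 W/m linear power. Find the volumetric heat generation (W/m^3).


r = D / 2 / 1000 = 10.8 / 2 / 1000 = 0.0054 m
q''' = q' / (pi * r^2)
q''' = 158 / (pi * 0.0054^2)
q''' = 1.7247e+06 W/m^3

1.7247e+06


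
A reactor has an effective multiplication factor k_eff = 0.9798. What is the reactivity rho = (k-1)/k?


rho = (k_eff - 1) / k_eff
rho = (0.9798 - 1) / 0.9798
rho = -0.020616

-0.020616


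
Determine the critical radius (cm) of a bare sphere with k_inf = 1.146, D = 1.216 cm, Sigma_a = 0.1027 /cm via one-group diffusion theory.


L^2 = D / Sigma_a = 1.216 / 0.1027 = 11.84031 cm^2
B_m^2 = (k_inf - 1) / L^2 = (1.146 - 1) / 11.84031 = 0.01233076 /cm^2
For a bare sphere: B_g = pi/R, so R_c = pi / sqrt(B_m^2)
R_c = pi / sqrt(0.01233076) = 28.291 cm

28.291


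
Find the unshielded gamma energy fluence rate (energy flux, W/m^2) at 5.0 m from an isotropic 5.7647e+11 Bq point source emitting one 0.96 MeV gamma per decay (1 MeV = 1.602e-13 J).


psi = A * E * 1.602e-13 / (4*pi*r^2)
psi = 5.7647e+11 * 0.96 * 1.602e-13 / (4*pi*5.0^2)
psi = 2.8220e-04 W/m^2

2.8220e-04


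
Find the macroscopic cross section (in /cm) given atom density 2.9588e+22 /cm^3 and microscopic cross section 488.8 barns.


Sigma = N * sigma_barns * 1e-24
Sigma = 2.9588e+22 * 488.8 * 1e-24
Sigma = 14.463 /cm

14.463


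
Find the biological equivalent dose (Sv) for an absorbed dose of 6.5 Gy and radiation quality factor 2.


H = D * Q
H = 6.5 * 2
H = 13.000 Sv

13.000


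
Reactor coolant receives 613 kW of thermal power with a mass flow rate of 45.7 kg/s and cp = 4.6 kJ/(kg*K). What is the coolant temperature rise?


dT = Q / (m_dot * cp)
dT = 613 / (45.7 * 4.6)
dT = 2.9160 C

2.9160


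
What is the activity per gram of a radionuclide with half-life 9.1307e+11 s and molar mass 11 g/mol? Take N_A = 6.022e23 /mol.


lambda = ln(2) / t_half = ln(2) / 9.1307e+11 = 7.591391e-13 /s
SA = lambda * N_A / M
SA = 7.591391e-13 * 6.022e23 / 11
SA = 4.1559e+10 Bq/g

4.1559e+10


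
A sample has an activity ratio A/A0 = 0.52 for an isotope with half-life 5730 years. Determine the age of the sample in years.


lambda = ln(2) / t_half = ln(2) / 5730 = 1.209681e-04 /yr
t = -ln(A/A0) / lambda
t = -ln(0.52) / 1.209681e-04
t = 5405.8 yr

5405.8


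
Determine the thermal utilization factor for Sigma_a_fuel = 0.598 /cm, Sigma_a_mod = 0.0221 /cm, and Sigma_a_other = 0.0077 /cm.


f = Sigma_a_fuel / (Sigma_a_fuel + Sigma_a_mod + Sigma_a_other)
f = 0.598 / (0.598 + 0.0221 + 0.0077)
f = 0.95253

0.95253


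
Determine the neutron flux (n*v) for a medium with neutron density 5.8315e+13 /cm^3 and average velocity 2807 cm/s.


phi = n * v
phi = 5.8315e+13 * 2807
phi = 1.6369e+17 /cm^2/s

1.6369e+17


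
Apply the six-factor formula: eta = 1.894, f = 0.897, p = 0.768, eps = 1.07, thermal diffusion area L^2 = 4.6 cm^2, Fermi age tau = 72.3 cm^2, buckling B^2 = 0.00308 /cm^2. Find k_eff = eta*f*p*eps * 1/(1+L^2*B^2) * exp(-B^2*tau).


k_inf = eta*f*p*eps = 1.894*0.897*0.768*1.07 = 1.396103
P_TNL = 1/(1 + L^2*B^2) = 1/(1 + 4.6*0.00308) = 0.9860299
P_FNL = exp(-B^2*tau) = exp(-0.00308*72.3) = 0.8003677
k_eff = k_inf * P_TNL * P_FNL = 1.396103 * 0.9860299 * 0.8003677
k_eff = 1.1018

1.1018


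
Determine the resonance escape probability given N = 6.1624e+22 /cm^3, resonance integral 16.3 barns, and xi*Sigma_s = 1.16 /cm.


p = exp(-N * I * 1e-24 / (xi*Sigma_s))
p = exp(-6.1624e+22 * 16.3 * 1e-24 / 1.16)
p = 0.42066

0.42066


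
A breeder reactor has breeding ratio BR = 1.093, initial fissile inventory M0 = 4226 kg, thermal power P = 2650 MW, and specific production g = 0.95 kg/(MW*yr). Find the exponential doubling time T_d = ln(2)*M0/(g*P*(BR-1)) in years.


Breeding gain G = BR - 1 = 1.093 - 1 = 0.093
Fissile production rate = g * P * G = 0.95 * 2650 * 0.093 = 234.1275 kg/yr
T_d = ln(2) * M0 / (g * P * G)
T_d = ln(2) * 4226 / 234.1275 = 12.511 yr

12.511


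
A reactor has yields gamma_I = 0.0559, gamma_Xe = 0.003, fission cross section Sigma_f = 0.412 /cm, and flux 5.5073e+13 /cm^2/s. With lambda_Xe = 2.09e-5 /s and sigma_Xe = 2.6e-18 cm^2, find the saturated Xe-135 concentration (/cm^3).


Xe_eq = (gamma_I + gamma_Xe) * Sigma_f * phi / (lambda_Xe + sigma_Xe * phi)
Numerator = (0.0559 + 0.003) * 0.412 * 5.5073e+13 = 1.336445e+12
Denominator = 2.09e-5 + 2.6e-18 * 5.5073e+13 = 1.640898e-04
Xe_eq = 1.336445e+12 / 1.640898e-04 = 8.1446e+15 /cm^3

8.1446e+15


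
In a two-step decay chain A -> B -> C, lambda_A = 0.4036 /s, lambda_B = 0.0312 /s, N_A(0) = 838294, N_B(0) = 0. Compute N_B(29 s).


N_B(t) = lambda_A * N_A0 / (lambda_B - lambda_A) * [exp(-lambda_A*t) - exp(-lambda_B*t)]
exp(-0.4036*29) = 8.257407e-06; exp(-0.0312*29) = 0.4046228
N_B = 0.4036 * 838294 / (0.0312 - 0.4036) * (8.257407e-06 - 0.4046228)
N_B = 367603

367603


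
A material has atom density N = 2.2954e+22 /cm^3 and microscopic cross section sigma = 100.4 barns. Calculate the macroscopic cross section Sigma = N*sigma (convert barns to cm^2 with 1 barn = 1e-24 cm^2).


Sigma = N * sigma_barns * 1e-24
Sigma = 2.2954e+22 * 100.4 * 1e-24
Sigma = 2.3046 /cm

2.3046


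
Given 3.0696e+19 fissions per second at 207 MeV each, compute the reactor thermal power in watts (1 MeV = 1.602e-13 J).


P = fission_rate * E_MeV * 1.602e-13
P = 3.0696e+19 * 207 * 1.602e-13
P = 1.0179e+09 W

1.0179e+09


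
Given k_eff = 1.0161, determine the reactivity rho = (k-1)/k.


rho = (k_eff - 1) / k_eff
rho = (1.0161 - 1) / 1.0161
rho = 0.015845

0.015845


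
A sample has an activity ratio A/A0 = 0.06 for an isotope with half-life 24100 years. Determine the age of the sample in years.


lambda = ln(2) / t_half = ln(2) / 24100 = 2.876129e-05 /yr
t = -ln(A/A0) / lambda
t = -ln(0.06) / 2.876129e-05
t = 97819 yr

97819


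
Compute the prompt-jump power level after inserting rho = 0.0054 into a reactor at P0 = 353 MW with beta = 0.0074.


P1/P0 = beta / (beta - rho)
P1/P0 = 0.0074 / (0.0074 - 0.0054) = 3.700000
P1 = 353 * 3.700000 = 1306.1 MW

1306.1


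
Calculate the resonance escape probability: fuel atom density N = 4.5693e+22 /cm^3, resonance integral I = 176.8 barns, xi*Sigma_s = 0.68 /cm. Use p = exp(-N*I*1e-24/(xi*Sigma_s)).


p = exp(-N * I * 1e-24 / (xi*Sigma_s))
p = exp(-4.5693e+22 * 176.8 * 1e-24 / 0.68)
p = 6.9263e-06

6.9263e-06


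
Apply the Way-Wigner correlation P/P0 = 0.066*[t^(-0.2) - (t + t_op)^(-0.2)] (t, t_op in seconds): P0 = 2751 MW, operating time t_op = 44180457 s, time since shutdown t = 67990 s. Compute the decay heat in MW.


P/P0 = 0.066 * [t^(-0.2) - (t + t_op)^(-0.2)]
P/P0 = 0.066 * [67990^(-0.2) - (67990 + 44180457)^(-0.2)]
P/P0 = 0.066 * [0.1080217 - 0.02956789] = 0.005177951
P = 2751 * 0.005177951 = 14.245 MW

14.245


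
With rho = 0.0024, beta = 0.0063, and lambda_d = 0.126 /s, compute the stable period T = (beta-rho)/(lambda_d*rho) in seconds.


T = (beta - rho) / (lambda_d * rho)
T = (0.0063 - 0.0024) / (0.126 * 0.0024)
T = 12.897 s

12.897


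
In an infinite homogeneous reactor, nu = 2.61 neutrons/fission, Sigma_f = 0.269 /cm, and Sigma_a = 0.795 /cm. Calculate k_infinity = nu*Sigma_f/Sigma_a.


k_inf = nu * Sigma_f / Sigma_a
k_inf = 2.61 * 0.269 / 0.795
k_inf = 0.88313

0.88313


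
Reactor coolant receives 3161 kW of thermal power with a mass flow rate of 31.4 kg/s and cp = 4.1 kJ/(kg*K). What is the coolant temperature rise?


dT = Q / (m_dot * cp)
dT = 3161 / (31.4 * 4.1)
dT = 24.553 C

24.553


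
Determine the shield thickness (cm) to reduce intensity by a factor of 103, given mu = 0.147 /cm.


x = ln(factor) / mu
x = ln(103) / 0.147
x = 31.529 cm

31.529


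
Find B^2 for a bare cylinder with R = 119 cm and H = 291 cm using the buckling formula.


B^2 = (2.405/R)^2 + (pi/H)^2
B^2 = (2.405/119)^2 + (pi/291)^2
B^2 = 5.2500e-04 /cm^2

5.2500e-04


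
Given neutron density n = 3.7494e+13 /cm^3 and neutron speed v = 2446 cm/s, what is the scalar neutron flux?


phi = n * v
phi = 3.7494e+13 * 2446
phi = 9.1710e+16 /cm^2/s

9.1710e+16


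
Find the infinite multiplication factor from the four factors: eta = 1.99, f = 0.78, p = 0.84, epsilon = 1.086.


k_inf = eta * f * p * epsilon
k_inf = 1.99 * 0.78 * 0.84 * 1.086
k_inf = 1.4160

1.4160


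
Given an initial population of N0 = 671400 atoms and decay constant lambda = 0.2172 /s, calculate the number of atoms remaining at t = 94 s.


N = N0 * exp(-lambda * t)
N = 671400 * exp(-0.2172 * 94)
N = 9.1217e-04

9.1217e-04


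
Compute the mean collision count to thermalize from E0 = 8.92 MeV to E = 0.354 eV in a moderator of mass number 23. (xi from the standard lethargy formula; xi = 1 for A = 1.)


xi = 1 + (A-1)^2/(2A)*ln((A-1)/(A+1)) = 0.08448899 (for A = 23)
n = ln(E0/E) / xi
n = ln(8.92e6 / 0.354) / 0.08448899
n = ln(2.519774e+07) / 0.08448899 = 201.71

201.71


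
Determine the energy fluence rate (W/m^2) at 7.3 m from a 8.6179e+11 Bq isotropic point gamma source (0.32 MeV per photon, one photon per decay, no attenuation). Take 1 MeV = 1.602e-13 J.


psi = A * E * 1.602e-13 / (4*pi*r^2)
psi = 8.6179e+11 * 0.32 * 1.602e-13 / (4*pi*7.3^2)
psi = 6.5972e-05 W/m^2

6.5972e-05


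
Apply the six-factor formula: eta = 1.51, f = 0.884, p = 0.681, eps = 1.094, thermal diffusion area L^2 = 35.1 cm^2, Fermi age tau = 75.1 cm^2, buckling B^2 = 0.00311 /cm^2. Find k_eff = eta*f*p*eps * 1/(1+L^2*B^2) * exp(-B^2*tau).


k_inf = eta*f*p*eps = 1.51*0.884*0.681*1.094 = 0.9944745
P_TNL = 1/(1 + L^2*B^2) = 1/(1 + 35.1*0.00311) = 0.9015824
P_FNL = exp(-B^2*tau) = exp(-0.00311*75.1) = 0.7917093
k_eff = k_inf * P_TNL * P_FNL = 0.9944745 * 0.9015824 * 0.7917093
k_eff = 0.70985

0.70985


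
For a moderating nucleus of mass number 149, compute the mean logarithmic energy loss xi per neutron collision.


xi = 1 + (A-1)^2/(2A) * ln((A-1)/(A+1))
xi = 1 + (149-1)^2/(2*149) * ln((149-1)/(149 +1))
xi = 0.013363

0.013363


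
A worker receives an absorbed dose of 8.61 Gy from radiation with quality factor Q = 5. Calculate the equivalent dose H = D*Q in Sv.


H = D * Q
H = 8.61 * 5
H = 43.050 Sv

43.050


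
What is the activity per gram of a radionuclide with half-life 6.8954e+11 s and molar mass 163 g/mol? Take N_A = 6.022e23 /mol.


lambda = ln(2) / t_half = ln(2) / 6.8954e+11 = 1.005231e-12 /s
SA = lambda * N_A / M
SA = 1.005231e-12 * 6.022e23 / 163
SA = 3.7138e+09 Bq/g

3.7138e+09


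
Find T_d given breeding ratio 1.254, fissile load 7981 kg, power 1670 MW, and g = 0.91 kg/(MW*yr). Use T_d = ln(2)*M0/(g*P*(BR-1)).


Breeding gain G = BR - 1 = 1.254 - 1 = 0.254
Fissile production rate = g * P * G = 0.91 * 1670 * 0.254 = 386.0038 kg/yr
T_d = ln(2) * M0 / (g * P * G)
T_d = ln(2) * 7981 / 386.0038 = 14.331 yr

14.331


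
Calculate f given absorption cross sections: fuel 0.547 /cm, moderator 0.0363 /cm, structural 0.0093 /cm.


f = Sigma_a_fuel / (Sigma_a_fuel + Sigma_a_mod + Sigma_a_other)
f = 0.547 / (0.547 + 0.0363 + 0.0093)
f = 0.92305

0.92305


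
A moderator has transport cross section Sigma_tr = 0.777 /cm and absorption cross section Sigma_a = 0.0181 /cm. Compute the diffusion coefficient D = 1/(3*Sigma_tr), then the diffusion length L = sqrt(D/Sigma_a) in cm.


D = 1 / (3 * Sigma_tr) = 1 / (3 * 0.777) = 0.4290004 cm
L = sqrt(D / Sigma_a)
L = sqrt(0.4290004 / 0.0181)
L = 4.8684 cm

4.8684


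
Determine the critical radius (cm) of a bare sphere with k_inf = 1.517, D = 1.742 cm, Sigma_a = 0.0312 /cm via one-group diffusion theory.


L^2 = D / Sigma_a = 1.742 / 0.0312 = 55.83333 cm^2
B_m^2 = (k_inf - 1) / L^2 = (1.517 - 1) / 55.83333 = 0.009259702 /cm^2
For a bare sphere: B_g = pi/R, so R_c = pi / sqrt(B_m^2)
R_c = pi / sqrt(0.009259702) = 32.648 cm

32.648
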